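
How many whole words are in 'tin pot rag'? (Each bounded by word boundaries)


Word boundaries (\b) mark the start/end of each word.
Text: 'tin pot rag'
Splitting by whitespace:
  Word 1: 'tin'
  Word 2: 'pot'
  Word 3: 'rag'
Total whole words: 3

3


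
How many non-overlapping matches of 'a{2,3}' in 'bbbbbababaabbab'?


Pattern 'a{2,3}' matches between 2 and 3 consecutive a's (greedy).
String: 'bbbbbababaabbab'
Finding runs of a's and applying greedy matching:
  Run at pos 5: 'a' (length 1)
  Run at pos 7: 'a' (length 1)
  Run at pos 9: 'aa' (length 2)
  Run at pos 13: 'a' (length 1)
Matches: ['aa']
Count: 1

1


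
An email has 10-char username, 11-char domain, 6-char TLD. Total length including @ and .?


An email address has format: username@domain.tld
Username length: 10
'@' character: 1
Domain length: 11
'.' character: 1
TLD length: 6
Total = 10 + 1 + 11 + 1 + 6 = 29

29


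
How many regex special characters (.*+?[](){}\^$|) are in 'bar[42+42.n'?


Regex special characters are: . * + ? [ ] ( ) { } \ ^ $ |
Scanning 'bar[42+42.n':
  pos 3: '[' -> SPECIAL
  pos 6: '+' -> SPECIAL
  pos 9: '.' -> SPECIAL
Special chars found: ['[', '+', '.']
Total: 3

3


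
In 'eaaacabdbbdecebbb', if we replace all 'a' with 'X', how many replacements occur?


re.sub('a', 'X', text) replaces every occurrence of 'a' with 'X'.
Text: 'eaaacabdbbdecebbb'
Scanning for 'a':
  pos 1: 'a' -> replacement #1
  pos 2: 'a' -> replacement #2
  pos 3: 'a' -> replacement #3
  pos 5: 'a' -> replacement #4
Total replacements: 4

4


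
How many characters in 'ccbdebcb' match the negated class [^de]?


Negated class [^de] matches any char NOT in {d, e}
Scanning 'ccbdebcb':
  pos 0: 'c' -> MATCH
  pos 1: 'c' -> MATCH
  pos 2: 'b' -> MATCH
  pos 3: 'd' -> no (excluded)
  pos 4: 'e' -> no (excluded)
  pos 5: 'b' -> MATCH
  pos 6: 'c' -> MATCH
  pos 7: 'b' -> MATCH
Total matches: 6

6


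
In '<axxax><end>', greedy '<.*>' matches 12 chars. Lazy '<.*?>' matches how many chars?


Greedy '<.*>' tries to match as MUCH as possible.
Lazy '<.*?>' tries to match as LITTLE as possible.

String: '<axxax><end>'
Greedy '<.*>' starts at first '<' and extends to the LAST '>': '<axxax><end>' (12 chars)
Lazy '<.*?>' starts at first '<' and stops at the FIRST '>': '<axxax>' (7 chars)

7


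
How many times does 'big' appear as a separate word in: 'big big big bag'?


Scanning each word for exact match 'big':
  Word 1: 'big' -> MATCH
  Word 2: 'big' -> MATCH
  Word 3: 'big' -> MATCH
  Word 4: 'bag' -> no
Total matches: 3

3


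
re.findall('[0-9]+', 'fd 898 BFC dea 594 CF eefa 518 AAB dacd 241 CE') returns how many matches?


Pattern '[0-9]+' finds one or more digits.
Text: 'fd 898 BFC dea 594 CF eefa 518 AAB dacd 241 CE'
Scanning for matches:
  Match 1: '898'
  Match 2: '594'
  Match 3: '518'
  Match 4: '241'
Total matches: 4

4


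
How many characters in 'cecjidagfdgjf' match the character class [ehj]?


Character class [ehj] matches any of: {e, h, j}
Scanning string 'cecjidagfdgjf' character by character:
  pos 0: 'c' -> no
  pos 1: 'e' -> MATCH
  pos 2: 'c' -> no
  pos 3: 'j' -> MATCH
  pos 4: 'i' -> no
  pos 5: 'd' -> no
  pos 6: 'a' -> no
  pos 7: 'g' -> no
  pos 8: 'f' -> no
  pos 9: 'd' -> no
  pos 10: 'g' -> no
  pos 11: 'j' -> MATCH
  pos 12: 'f' -> no
Total matches: 3

3


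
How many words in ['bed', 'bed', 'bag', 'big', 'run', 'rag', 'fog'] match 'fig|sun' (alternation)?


Alternation 'fig|sun' matches either 'fig' or 'sun'.
Checking each word:
  'bed' -> no
  'bed' -> no
  'bag' -> no
  'big' -> no
  'run' -> no
  'rag' -> no
  'fog' -> no
Matches: []
Count: 0

0


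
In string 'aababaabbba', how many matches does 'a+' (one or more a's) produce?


Pattern 'a+' matches one or more consecutive a's.
String: 'aababaabbba'
Scanning for runs of a:
  Match 1: 'aa' (length 2)
  Match 2: 'a' (length 1)
  Match 3: 'aa' (length 2)
  Match 4: 'a' (length 1)
Total matches: 4

4


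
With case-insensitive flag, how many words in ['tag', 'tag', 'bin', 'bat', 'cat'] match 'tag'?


Case-insensitive matching: compare each word's lowercase form to 'tag'.
  'tag' -> lower='tag' -> MATCH
  'tag' -> lower='tag' -> MATCH
  'bin' -> lower='bin' -> no
  'bat' -> lower='bat' -> no
  'cat' -> lower='cat' -> no
Matches: ['tag', 'tag']
Count: 2

2


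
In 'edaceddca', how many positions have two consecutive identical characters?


Looking for consecutive identical characters in 'edaceddca':
  pos 0-1: 'e' vs 'd' -> different
  pos 1-2: 'd' vs 'a' -> different
  pos 2-3: 'a' vs 'c' -> different
  pos 3-4: 'c' vs 'e' -> different
  pos 4-5: 'e' vs 'd' -> different
  pos 5-6: 'd' vs 'd' -> MATCH ('dd')
  pos 6-7: 'd' vs 'c' -> different
  pos 7-8: 'c' vs 'a' -> different
Consecutive identical pairs: ['dd']
Count: 1

1


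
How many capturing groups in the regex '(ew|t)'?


To count capturing groups, count each '(' that starts a group.
Pattern: '(ew|t)'
Walking through the pattern:
  Position 0: '(' -> group #1
Total capturing groups: 1

1


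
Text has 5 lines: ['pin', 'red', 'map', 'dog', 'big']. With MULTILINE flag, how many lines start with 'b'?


With MULTILINE flag, ^ matches the start of each line.
Lines: ['pin', 'red', 'map', 'dog', 'big']
Checking which lines start with 'b':
  Line 1: 'pin' -> no
  Line 2: 'red' -> no
  Line 3: 'map' -> no
  Line 4: 'dog' -> no
  Line 5: 'big' -> MATCH
Matching lines: ['big']
Count: 1

1


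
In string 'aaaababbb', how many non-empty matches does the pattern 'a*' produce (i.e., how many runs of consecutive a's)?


Pattern 'a*' matches zero or more a's. We want non-empty runs of consecutive a's.
String: 'aaaababbb'
Walking through the string to find runs of a's:
  Run 1: positions 0-3 -> 'aaaa'
  Run 2: positions 5-5 -> 'a'
Non-empty runs found: ['aaaa', 'a']
Count: 2

2


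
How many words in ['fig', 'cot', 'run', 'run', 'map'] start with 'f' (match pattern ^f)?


Pattern ^f anchors to start of word. Check which words begin with 'f':
  'fig' -> MATCH (starts with 'f')
  'cot' -> no
  'run' -> no
  'run' -> no
  'map' -> no
Matching words: ['fig']
Count: 1

1


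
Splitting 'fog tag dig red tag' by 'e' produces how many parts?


Splitting by 'e' breaks the string at each occurrence of the separator.
Text: 'fog tag dig red tag'
Parts after split:
  Part 1: 'fog tag dig r'
  Part 2: 'd tag'
Total parts: 2

2


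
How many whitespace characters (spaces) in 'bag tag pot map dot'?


\s matches whitespace characters (spaces, tabs, etc.).
Text: 'bag tag pot map dot'
This text has 5 words separated by spaces.
Number of spaces = number of words - 1 = 5 - 1 = 4

4


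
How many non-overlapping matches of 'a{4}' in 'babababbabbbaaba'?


Pattern 'a{4}' matches exactly 4 consecutive a's (greedy, non-overlapping).
String: 'babababbabbbaaba'
Scanning for runs of a's:
  Run at pos 1: 'a' (length 1) -> 0 match(es)
  Run at pos 3: 'a' (length 1) -> 0 match(es)
  Run at pos 5: 'a' (length 1) -> 0 match(es)
  Run at pos 8: 'a' (length 1) -> 0 match(es)
  Run at pos 12: 'aa' (length 2) -> 0 match(es)
  Run at pos 15: 'a' (length 1) -> 0 match(es)
Matches found: []
Total: 0

0


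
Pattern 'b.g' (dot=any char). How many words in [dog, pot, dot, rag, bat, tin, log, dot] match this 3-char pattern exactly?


Pattern 'b.g' means: starts with 'b', any single char, ends with 'g'.
Checking each word (must be exactly 3 chars):
  'dog' (len=3): no
  'pot' (len=3): no
  'dot' (len=3): no
  'rag' (len=3): no
  'bat' (len=3): no
  'tin' (len=3): no
  'log' (len=3): no
  'dot' (len=3): no
Matching words: []
Total: 0

0


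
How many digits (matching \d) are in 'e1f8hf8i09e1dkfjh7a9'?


\d matches any digit 0-9.
Scanning 'e1f8hf8i09e1dkfjh7a9':
  pos 1: '1' -> DIGIT
  pos 3: '8' -> DIGIT
  pos 6: '8' -> DIGIT
  pos 8: '0' -> DIGIT
  pos 9: '9' -> DIGIT
  pos 11: '1' -> DIGIT
  pos 17: '7' -> DIGIT
  pos 19: '9' -> DIGIT
Digits found: ['1', '8', '8', '0', '9', '1', '7', '9']
Total: 8

8


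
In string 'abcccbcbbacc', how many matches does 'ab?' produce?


Pattern 'ab?' matches 'a' optionally followed by 'b'.
String: 'abcccbcbbacc'
Scanning left to right for 'a' then checking next char:
  Match 1: 'ab' (a followed by b)
  Match 2: 'a' (a not followed by b)
Total matches: 2

2


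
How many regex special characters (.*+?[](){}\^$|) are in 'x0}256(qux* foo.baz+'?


Regex special characters are: . * + ? [ ] ( ) { } \ ^ $ |
Scanning 'x0}256(qux* foo.baz+':
  pos 2: '}' -> SPECIAL
  pos 6: '(' -> SPECIAL
  pos 10: '*' -> SPECIAL
  pos 15: '.' -> SPECIAL
  pos 19: '+' -> SPECIAL
Special chars found: ['}', '(', '*', '.', '+']
Total: 5

5


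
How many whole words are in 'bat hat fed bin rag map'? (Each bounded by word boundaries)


Word boundaries (\b) mark the start/end of each word.
Text: 'bat hat fed bin rag map'
Splitting by whitespace:
  Word 1: 'bat'
  Word 2: 'hat'
  Word 3: 'fed'
  Word 4: 'bin'
  Word 5: 'rag'
  Word 6: 'map'
Total whole words: 6

6


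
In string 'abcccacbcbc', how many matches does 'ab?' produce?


Pattern 'ab?' matches 'a' optionally followed by 'b'.
String: 'abcccacbcbc'
Scanning left to right for 'a' then checking next char:
  Match 1: 'ab' (a followed by b)
  Match 2: 'a' (a not followed by b)
Total matches: 2

2


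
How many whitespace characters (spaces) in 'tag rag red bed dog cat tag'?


\s matches whitespace characters (spaces, tabs, etc.).
Text: 'tag rag red bed dog cat tag'
This text has 7 words separated by spaces.
Number of spaces = number of words - 1 = 7 - 1 = 6

6


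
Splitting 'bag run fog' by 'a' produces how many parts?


Splitting by 'a' breaks the string at each occurrence of the separator.
Text: 'bag run fog'
Parts after split:
  Part 1: 'b'
  Part 2: 'g run fog'
Total parts: 2

2


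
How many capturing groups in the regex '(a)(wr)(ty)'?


To count capturing groups, count each '(' that starts a group.
Pattern: '(a)(wr)(ty)'
Walking through the pattern:
  Position 0: '(' -> group #1
  Position 3: '(' -> group #2
  Position 7: '(' -> group #3
Total capturing groups: 3

3


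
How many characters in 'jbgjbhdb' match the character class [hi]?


Character class [hi] matches any of: {h, i}
Scanning string 'jbgjbhdb' character by character:
  pos 0: 'j' -> no
  pos 1: 'b' -> no
  pos 2: 'g' -> no
  pos 3: 'j' -> no
  pos 4: 'b' -> no
  pos 5: 'h' -> MATCH
  pos 6: 'd' -> no
  pos 7: 'b' -> no
Total matches: 1

1


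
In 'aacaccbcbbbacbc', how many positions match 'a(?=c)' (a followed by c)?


Lookahead 'a(?=c)' matches 'a' only when followed by 'c'.
String: 'aacaccbcbbbacbc'
Checking each position where char is 'a':
  pos 0: 'a' -> no (next='a')
  pos 1: 'a' -> MATCH (next='c')
  pos 3: 'a' -> MATCH (next='c')
  pos 11: 'a' -> MATCH (next='c')
Matching positions: [1, 3, 11]
Count: 3

3


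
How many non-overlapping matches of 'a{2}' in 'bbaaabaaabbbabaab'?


Pattern 'a{2}' matches exactly 2 consecutive a's (greedy, non-overlapping).
String: 'bbaaabaaabbbabaab'
Scanning for runs of a's:
  Run at pos 2: 'aaa' (length 3) -> 1 match(es)
  Run at pos 6: 'aaa' (length 3) -> 1 match(es)
  Run at pos 12: 'a' (length 1) -> 0 match(es)
  Run at pos 14: 'aa' (length 2) -> 1 match(es)
Matches found: ['aa', 'aa', 'aa']
Total: 3

3


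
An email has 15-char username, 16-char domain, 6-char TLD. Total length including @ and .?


An email address has format: username@domain.tld
Username length: 15
'@' character: 1
Domain length: 16
'.' character: 1
TLD length: 6
Total = 15 + 1 + 16 + 1 + 6 = 39

39


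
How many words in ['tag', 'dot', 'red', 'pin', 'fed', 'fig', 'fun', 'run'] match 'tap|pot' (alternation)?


Alternation 'tap|pot' matches either 'tap' or 'pot'.
Checking each word:
  'tag' -> no
  'dot' -> no
  'red' -> no
  'pin' -> no
  'fed' -> no
  'fig' -> no
  'fun' -> no
  'run' -> no
Matches: []
Count: 0

0


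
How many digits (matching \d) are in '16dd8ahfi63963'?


\d matches any digit 0-9.
Scanning '16dd8ahfi63963':
  pos 0: '1' -> DIGIT
  pos 1: '6' -> DIGIT
  pos 4: '8' -> DIGIT
  pos 9: '6' -> DIGIT
  pos 10: '3' -> DIGIT
  pos 11: '9' -> DIGIT
  pos 12: '6' -> DIGIT
  pos 13: '3' -> DIGIT
Digits found: ['1', '6', '8', '6', '3', '9', '6', '3']
Total: 8

8


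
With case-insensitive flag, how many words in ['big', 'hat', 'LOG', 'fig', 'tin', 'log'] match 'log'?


Case-insensitive matching: compare each word's lowercase form to 'log'.
  'big' -> lower='big' -> no
  'hat' -> lower='hat' -> no
  'LOG' -> lower='log' -> MATCH
  'fig' -> lower='fig' -> no
  'tin' -> lower='tin' -> no
  'log' -> lower='log' -> MATCH
Matches: ['LOG', 'log']
Count: 2

2


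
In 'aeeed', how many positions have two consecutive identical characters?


Looking for consecutive identical characters in 'aeeed':
  pos 0-1: 'a' vs 'e' -> different
  pos 1-2: 'e' vs 'e' -> MATCH ('ee')
  pos 2-3: 'e' vs 'e' -> MATCH ('ee')
  pos 3-4: 'e' vs 'd' -> different
Consecutive identical pairs: ['ee', 'ee']
Count: 2

2


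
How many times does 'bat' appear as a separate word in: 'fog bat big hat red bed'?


Scanning each word for exact match 'bat':
  Word 1: 'fog' -> no
  Word 2: 'bat' -> MATCH
  Word 3: 'big' -> no
  Word 4: 'hat' -> no
  Word 5: 'red' -> no
  Word 6: 'bed' -> no
Total matches: 1

1


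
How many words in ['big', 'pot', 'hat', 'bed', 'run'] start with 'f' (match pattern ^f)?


Pattern ^f anchors to start of word. Check which words begin with 'f':
  'big' -> no
  'pot' -> no
  'hat' -> no
  'bed' -> no
  'run' -> no
Matching words: []
Count: 0

0


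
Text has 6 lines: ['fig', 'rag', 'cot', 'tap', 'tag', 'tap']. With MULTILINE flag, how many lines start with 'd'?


With MULTILINE flag, ^ matches the start of each line.
Lines: ['fig', 'rag', 'cot', 'tap', 'tag', 'tap']
Checking which lines start with 'd':
  Line 1: 'fig' -> no
  Line 2: 'rag' -> no
  Line 3: 'cot' -> no
  Line 4: 'tap' -> no
  Line 5: 'tag' -> no
  Line 6: 'tap' -> no
Matching lines: []
Count: 0

0


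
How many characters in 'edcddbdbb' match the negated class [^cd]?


Negated class [^cd] matches any char NOT in {c, d}
Scanning 'edcddbdbb':
  pos 0: 'e' -> MATCH
  pos 1: 'd' -> no (excluded)
  pos 2: 'c' -> no (excluded)
  pos 3: 'd' -> no (excluded)
  pos 4: 'd' -> no (excluded)
  pos 5: 'b' -> MATCH
  pos 6: 'd' -> no (excluded)
  pos 7: 'b' -> MATCH
  pos 8: 'b' -> MATCH
Total matches: 4

4


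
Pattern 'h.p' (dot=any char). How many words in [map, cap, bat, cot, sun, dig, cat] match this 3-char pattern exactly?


Pattern 'h.p' means: starts with 'h', any single char, ends with 'p'.
Checking each word (must be exactly 3 chars):
  'map' (len=3): no
  'cap' (len=3): no
  'bat' (len=3): no
  'cot' (len=3): no
  'sun' (len=3): no
  'dig' (len=3): no
  'cat' (len=3): no
Matching words: []
Total: 0

0


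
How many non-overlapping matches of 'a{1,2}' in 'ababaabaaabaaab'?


Pattern 'a{1,2}' matches between 1 and 2 consecutive a's (greedy).
String: 'ababaabaaabaaab'
Finding runs of a's and applying greedy matching:
  Run at pos 0: 'a' (length 1)
  Run at pos 2: 'a' (length 1)
  Run at pos 4: 'aa' (length 2)
  Run at pos 7: 'aaa' (length 3)
  Run at pos 11: 'aaa' (length 3)
Matches: ['a', 'a', 'aa', 'aa', 'a', 'aa', 'a']
Count: 7

7


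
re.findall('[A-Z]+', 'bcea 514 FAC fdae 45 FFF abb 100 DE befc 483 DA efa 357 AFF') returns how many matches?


Pattern '[A-Z]+' finds one or more uppercase letters.
Text: 'bcea 514 FAC fdae 45 FFF abb 100 DE befc 483 DA efa 357 AFF'
Scanning for matches:
  Match 1: 'FAC'
  Match 2: 'FFF'
  Match 3: 'DE'
  Match 4: 'DA'
  Match 5: 'AFF'
Total matches: 5

5


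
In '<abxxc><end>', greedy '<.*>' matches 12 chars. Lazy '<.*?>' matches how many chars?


Greedy '<.*>' tries to match as MUCH as possible.
Lazy '<.*?>' tries to match as LITTLE as possible.

String: '<abxxc><end>'
Greedy '<.*>' starts at first '<' and extends to the LAST '>': '<abxxc><end>' (12 chars)
Lazy '<.*?>' starts at first '<' and stops at the FIRST '>': '<abxxc>' (7 chars)

7


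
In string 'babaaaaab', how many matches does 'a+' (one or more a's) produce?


Pattern 'a+' matches one or more consecutive a's.
String: 'babaaaaab'
Scanning for runs of a:
  Match 1: 'a' (length 1)
  Match 2: 'aaaaa' (length 5)
Total matches: 2

2


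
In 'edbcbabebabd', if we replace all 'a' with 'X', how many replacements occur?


re.sub('a', 'X', text) replaces every occurrence of 'a' with 'X'.
Text: 'edbcbabebabd'
Scanning for 'a':
  pos 5: 'a' -> replacement #1
  pos 9: 'a' -> replacement #2
Total replacements: 2

2


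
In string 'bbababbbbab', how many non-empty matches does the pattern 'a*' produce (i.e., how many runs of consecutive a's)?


Pattern 'a*' matches zero or more a's. We want non-empty runs of consecutive a's.
String: 'bbababbbbab'
Walking through the string to find runs of a's:
  Run 1: positions 2-2 -> 'a'
  Run 2: positions 4-4 -> 'a'
  Run 3: positions 9-9 -> 'a'
Non-empty runs found: ['a', 'a', 'a']
Count: 3

3


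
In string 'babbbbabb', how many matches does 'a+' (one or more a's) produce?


Pattern 'a+' matches one or more consecutive a's.
String: 'babbbbabb'
Scanning for runs of a:
  Match 1: 'a' (length 1)
  Match 2: 'a' (length 1)
Total matches: 2

2


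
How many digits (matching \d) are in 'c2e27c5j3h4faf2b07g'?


\d matches any digit 0-9.
Scanning 'c2e27c5j3h4faf2b07g':
  pos 1: '2' -> DIGIT
  pos 3: '2' -> DIGIT
  pos 4: '7' -> DIGIT
  pos 6: '5' -> DIGIT
  pos 8: '3' -> DIGIT
  pos 10: '4' -> DIGIT
  pos 14: '2' -> DIGIT
  pos 16: '0' -> DIGIT
  pos 17: '7' -> DIGIT
Digits found: ['2', '2', '7', '5', '3', '4', '2', '0', '7']
Total: 9

9


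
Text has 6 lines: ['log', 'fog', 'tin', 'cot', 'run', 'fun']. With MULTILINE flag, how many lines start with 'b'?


With MULTILINE flag, ^ matches the start of each line.
Lines: ['log', 'fog', 'tin', 'cot', 'run', 'fun']
Checking which lines start with 'b':
  Line 1: 'log' -> no
  Line 2: 'fog' -> no
  Line 3: 'tin' -> no
  Line 4: 'cot' -> no
  Line 5: 'run' -> no
  Line 6: 'fun' -> no
Matching lines: []
Count: 0

0


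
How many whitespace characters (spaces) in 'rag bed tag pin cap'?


\s matches whitespace characters (spaces, tabs, etc.).
Text: 'rag bed tag pin cap'
This text has 5 words separated by spaces.
Number of spaces = number of words - 1 = 5 - 1 = 4

4


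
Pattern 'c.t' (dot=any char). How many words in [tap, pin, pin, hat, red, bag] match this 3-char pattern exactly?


Pattern 'c.t' means: starts with 'c', any single char, ends with 't'.
Checking each word (must be exactly 3 chars):
  'tap' (len=3): no
  'pin' (len=3): no
  'pin' (len=3): no
  'hat' (len=3): no
  'red' (len=3): no
  'bag' (len=3): no
Matching words: []
Total: 0

0


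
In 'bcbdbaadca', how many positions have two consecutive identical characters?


Looking for consecutive identical characters in 'bcbdbaadca':
  pos 0-1: 'b' vs 'c' -> different
  pos 1-2: 'c' vs 'b' -> different
  pos 2-3: 'b' vs 'd' -> different
  pos 3-4: 'd' vs 'b' -> different
  pos 4-5: 'b' vs 'a' -> different
  pos 5-6: 'a' vs 'a' -> MATCH ('aa')
  pos 6-7: 'a' vs 'd' -> different
  pos 7-8: 'd' vs 'c' -> different
  pos 8-9: 'c' vs 'a' -> different
Consecutive identical pairs: ['aa']
Count: 1

1


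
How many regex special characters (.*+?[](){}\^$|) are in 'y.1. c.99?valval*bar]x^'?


Regex special characters are: . * + ? [ ] ( ) { } \ ^ $ |
Scanning 'y.1. c.99?valval*bar]x^':
  pos 1: '.' -> SPECIAL
  pos 3: '.' -> SPECIAL
  pos 6: '.' -> SPECIAL
  pos 9: '?' -> SPECIAL
  pos 16: '*' -> SPECIAL
  pos 20: ']' -> SPECIAL
  pos 22: '^' -> SPECIAL
Special chars found: ['.', '.', '.', '?', '*', ']', '^']
Total: 7

7


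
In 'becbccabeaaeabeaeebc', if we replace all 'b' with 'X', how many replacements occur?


re.sub('b', 'X', text) replaces every occurrence of 'b' with 'X'.
Text: 'becbccabeaaeabeaeebc'
Scanning for 'b':
  pos 0: 'b' -> replacement #1
  pos 3: 'b' -> replacement #2
  pos 7: 'b' -> replacement #3
  pos 13: 'b' -> replacement #4
  pos 18: 'b' -> replacement #5
Total replacements: 5

5


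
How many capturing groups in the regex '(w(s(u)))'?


To count capturing groups, count each '(' that starts a group.
Pattern: '(w(s(u)))'
Walking through the pattern:
  Position 0: '(' -> group #1
  Position 2: '(' -> group #2
  Position 4: '(' -> group #3
Total capturing groups: 3

3


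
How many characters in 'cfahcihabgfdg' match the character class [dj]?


Character class [dj] matches any of: {d, j}
Scanning string 'cfahcihabgfdg' character by character:
  pos 0: 'c' -> no
  pos 1: 'f' -> no
  pos 2: 'a' -> no
  pos 3: 'h' -> no
  pos 4: 'c' -> no
  pos 5: 'i' -> no
  pos 6: 'h' -> no
  pos 7: 'a' -> no
  pos 8: 'b' -> no
  pos 9: 'g' -> no
  pos 10: 'f' -> no
  pos 11: 'd' -> MATCH
  pos 12: 'g' -> no
Total matches: 1

1


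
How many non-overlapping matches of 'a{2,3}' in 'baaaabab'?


Pattern 'a{2,3}' matches between 2 and 3 consecutive a's (greedy).
String: 'baaaabab'
Finding runs of a's and applying greedy matching:
  Run at pos 1: 'aaaa' (length 4)
  Run at pos 6: 'a' (length 1)
Matches: ['aaa']
Count: 1

1


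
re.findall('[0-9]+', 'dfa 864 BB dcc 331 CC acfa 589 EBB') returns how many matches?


Pattern '[0-9]+' finds one or more digits.
Text: 'dfa 864 BB dcc 331 CC acfa 589 EBB'
Scanning for matches:
  Match 1: '864'
  Match 2: '331'
  Match 3: '589'
Total matches: 3

3


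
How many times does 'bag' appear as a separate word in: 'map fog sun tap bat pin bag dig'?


Scanning each word for exact match 'bag':
  Word 1: 'map' -> no
  Word 2: 'fog' -> no
  Word 3: 'sun' -> no
  Word 4: 'tap' -> no
  Word 5: 'bat' -> no
  Word 6: 'pin' -> no
  Word 7: 'bag' -> MATCH
  Word 8: 'dig' -> no
Total matches: 1

1


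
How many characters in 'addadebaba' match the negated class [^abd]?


Negated class [^abd] matches any char NOT in {a, b, d}
Scanning 'addadebaba':
  pos 0: 'a' -> no (excluded)
  pos 1: 'd' -> no (excluded)
  pos 2: 'd' -> no (excluded)
  pos 3: 'a' -> no (excluded)
  pos 4: 'd' -> no (excluded)
  pos 5: 'e' -> MATCH
  pos 6: 'b' -> no (excluded)
  pos 7: 'a' -> no (excluded)
  pos 8: 'b' -> no (excluded)
  pos 9: 'a' -> no (excluded)
Total matches: 1

1


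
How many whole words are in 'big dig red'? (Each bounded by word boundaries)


Word boundaries (\b) mark the start/end of each word.
Text: 'big dig red'
Splitting by whitespace:
  Word 1: 'big'
  Word 2: 'dig'
  Word 3: 'red'
Total whole words: 3

3


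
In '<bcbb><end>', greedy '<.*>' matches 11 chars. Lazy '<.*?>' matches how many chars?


Greedy '<.*>' tries to match as MUCH as possible.
Lazy '<.*?>' tries to match as LITTLE as possible.

String: '<bcbb><end>'
Greedy '<.*>' starts at first '<' and extends to the LAST '>': '<bcbb><end>' (11 chars)
Lazy '<.*?>' starts at first '<' and stops at the FIRST '>': '<bcbb>' (6 chars)

6


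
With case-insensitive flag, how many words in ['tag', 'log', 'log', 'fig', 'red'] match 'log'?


Case-insensitive matching: compare each word's lowercase form to 'log'.
  'tag' -> lower='tag' -> no
  'log' -> lower='log' -> MATCH
  'log' -> lower='log' -> MATCH
  'fig' -> lower='fig' -> no
  'red' -> lower='red' -> no
Matches: ['log', 'log']
Count: 2

2


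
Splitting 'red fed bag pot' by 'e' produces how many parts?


Splitting by 'e' breaks the string at each occurrence of the separator.
Text: 'red fed bag pot'
Parts after split:
  Part 1: 'r'
  Part 2: 'd f'
  Part 3: 'd bag pot'
Total parts: 3

3


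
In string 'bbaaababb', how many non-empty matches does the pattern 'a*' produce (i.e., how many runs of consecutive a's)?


Pattern 'a*' matches zero or more a's. We want non-empty runs of consecutive a's.
String: 'bbaaababb'
Walking through the string to find runs of a's:
  Run 1: positions 2-4 -> 'aaa'
  Run 2: positions 6-6 -> 'a'
Non-empty runs found: ['aaa', 'a']
Count: 2

2


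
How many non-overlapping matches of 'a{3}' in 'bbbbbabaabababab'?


Pattern 'a{3}' matches exactly 3 consecutive a's (greedy, non-overlapping).
String: 'bbbbbabaabababab'
Scanning for runs of a's:
  Run at pos 5: 'a' (length 1) -> 0 match(es)
  Run at pos 7: 'aa' (length 2) -> 0 match(es)
  Run at pos 10: 'a' (length 1) -> 0 match(es)
  Run at pos 12: 'a' (length 1) -> 0 match(es)
  Run at pos 14: 'a' (length 1) -> 0 match(es)
Matches found: []
Total: 0

0


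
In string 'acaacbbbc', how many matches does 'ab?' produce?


Pattern 'ab?' matches 'a' optionally followed by 'b'.
String: 'acaacbbbc'
Scanning left to right for 'a' then checking next char:
  Match 1: 'a' (a not followed by b)
  Match 2: 'a' (a not followed by b)
  Match 3: 'a' (a not followed by b)
Total matches: 3

3


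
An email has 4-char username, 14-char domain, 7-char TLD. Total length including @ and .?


An email address has format: username@domain.tld
Username length: 4
'@' character: 1
Domain length: 14
'.' character: 1
TLD length: 7
Total = 4 + 1 + 14 + 1 + 7 = 27

27


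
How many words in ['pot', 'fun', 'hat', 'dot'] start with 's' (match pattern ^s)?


Pattern ^s anchors to start of word. Check which words begin with 's':
  'pot' -> no
  'fun' -> no
  'hat' -> no
  'dot' -> no
Matching words: []
Count: 0

0


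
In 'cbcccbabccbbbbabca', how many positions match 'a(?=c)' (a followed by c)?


Lookahead 'a(?=c)' matches 'a' only when followed by 'c'.
String: 'cbcccbabccbbbbabca'
Checking each position where char is 'a':
  pos 6: 'a' -> no (next='b')
  pos 14: 'a' -> no (next='b')
Matching positions: []
Count: 0

0


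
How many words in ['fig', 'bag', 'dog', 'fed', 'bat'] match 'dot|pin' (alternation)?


Alternation 'dot|pin' matches either 'dot' or 'pin'.
Checking each word:
  'fig' -> no
  'bag' -> no
  'dog' -> no
  'fed' -> no
  'bat' -> no
Matches: []
Count: 0

0


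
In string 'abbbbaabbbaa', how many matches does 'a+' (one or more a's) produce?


Pattern 'a+' matches one or more consecutive a's.
String: 'abbbbaabbbaa'
Scanning for runs of a:
  Match 1: 'a' (length 1)
  Match 2: 'aa' (length 2)
  Match 3: 'aa' (length 2)
Total matches: 3

3


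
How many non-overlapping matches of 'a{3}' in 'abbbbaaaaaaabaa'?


Pattern 'a{3}' matches exactly 3 consecutive a's (greedy, non-overlapping).
String: 'abbbbaaaaaaabaa'
Scanning for runs of a's:
  Run at pos 0: 'a' (length 1) -> 0 match(es)
  Run at pos 5: 'aaaaaaa' (length 7) -> 2 match(es)
  Run at pos 13: 'aa' (length 2) -> 0 match(es)
Matches found: ['aaa', 'aaa']
Total: 2

2


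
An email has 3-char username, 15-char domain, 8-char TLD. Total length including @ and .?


An email address has format: username@domain.tld
Username length: 3
'@' character: 1
Domain length: 15
'.' character: 1
TLD length: 8
Total = 3 + 1 + 15 + 1 + 8 = 28

28


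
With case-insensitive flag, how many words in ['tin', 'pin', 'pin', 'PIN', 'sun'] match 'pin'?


Case-insensitive matching: compare each word's lowercase form to 'pin'.
  'tin' -> lower='tin' -> no
  'pin' -> lower='pin' -> MATCH
  'pin' -> lower='pin' -> MATCH
  'PIN' -> lower='pin' -> MATCH
  'sun' -> lower='sun' -> no
Matches: ['pin', 'pin', 'PIN']
Count: 3

3


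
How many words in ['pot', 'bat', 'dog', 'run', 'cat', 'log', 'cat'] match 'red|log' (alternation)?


Alternation 'red|log' matches either 'red' or 'log'.
Checking each word:
  'pot' -> no
  'bat' -> no
  'dog' -> no
  'run' -> no
  'cat' -> no
  'log' -> MATCH
  'cat' -> no
Matches: ['log']
Count: 1

1


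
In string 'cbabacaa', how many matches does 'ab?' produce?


Pattern 'ab?' matches 'a' optionally followed by 'b'.
String: 'cbabacaa'
Scanning left to right for 'a' then checking next char:
  Match 1: 'ab' (a followed by b)
  Match 2: 'a' (a not followed by b)
  Match 3: 'a' (a not followed by b)
  Match 4: 'a' (a not followed by b)
Total matches: 4

4


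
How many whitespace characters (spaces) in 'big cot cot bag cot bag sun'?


\s matches whitespace characters (spaces, tabs, etc.).
Text: 'big cot cot bag cot bag sun'
This text has 7 words separated by spaces.
Number of spaces = number of words - 1 = 7 - 1 = 6

6


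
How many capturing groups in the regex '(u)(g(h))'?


To count capturing groups, count each '(' that starts a group.
Pattern: '(u)(g(h))'
Walking through the pattern:
  Position 0: '(' -> group #1
  Position 3: '(' -> group #2
  Position 5: '(' -> group #3
Total capturing groups: 3

3


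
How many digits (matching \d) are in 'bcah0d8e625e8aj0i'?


\d matches any digit 0-9.
Scanning 'bcah0d8e625e8aj0i':
  pos 4: '0' -> DIGIT
  pos 6: '8' -> DIGIT
  pos 8: '6' -> DIGIT
  pos 9: '2' -> DIGIT
  pos 10: '5' -> DIGIT
  pos 12: '8' -> DIGIT
  pos 15: '0' -> DIGIT
Digits found: ['0', '8', '6', '2', '5', '8', '0']
Total: 7

7


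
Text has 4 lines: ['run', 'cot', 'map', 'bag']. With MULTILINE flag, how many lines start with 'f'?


With MULTILINE flag, ^ matches the start of each line.
Lines: ['run', 'cot', 'map', 'bag']
Checking which lines start with 'f':
  Line 1: 'run' -> no
  Line 2: 'cot' -> no
  Line 3: 'map' -> no
  Line 4: 'bag' -> no
Matching lines: []
Count: 0

0


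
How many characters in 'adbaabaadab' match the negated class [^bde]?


Negated class [^bde] matches any char NOT in {b, d, e}
Scanning 'adbaabaadab':
  pos 0: 'a' -> MATCH
  pos 1: 'd' -> no (excluded)
  pos 2: 'b' -> no (excluded)
  pos 3: 'a' -> MATCH
  pos 4: 'a' -> MATCH
  pos 5: 'b' -> no (excluded)
  pos 6: 'a' -> MATCH
  pos 7: 'a' -> MATCH
  pos 8: 'd' -> no (excluded)
  pos 9: 'a' -> MATCH
  pos 10: 'b' -> no (excluded)
Total matches: 6

6


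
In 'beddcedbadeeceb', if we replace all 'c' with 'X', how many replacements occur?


re.sub('c', 'X', text) replaces every occurrence of 'c' with 'X'.
Text: 'beddcedbadeeceb'
Scanning for 'c':
  pos 4: 'c' -> replacement #1
  pos 12: 'c' -> replacement #2
Total replacements: 2

2


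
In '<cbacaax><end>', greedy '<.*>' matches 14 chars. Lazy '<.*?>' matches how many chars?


Greedy '<.*>' tries to match as MUCH as possible.
Lazy '<.*?>' tries to match as LITTLE as possible.

String: '<cbacaax><end>'
Greedy '<.*>' starts at first '<' and extends to the LAST '>': '<cbacaax><end>' (14 chars)
Lazy '<.*?>' starts at first '<' and stops at the FIRST '>': '<cbacaax>' (9 chars)

9


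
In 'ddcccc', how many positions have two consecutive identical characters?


Looking for consecutive identical characters in 'ddcccc':
  pos 0-1: 'd' vs 'd' -> MATCH ('dd')
  pos 1-2: 'd' vs 'c' -> different
  pos 2-3: 'c' vs 'c' -> MATCH ('cc')
  pos 3-4: 'c' vs 'c' -> MATCH ('cc')
  pos 4-5: 'c' vs 'c' -> MATCH ('cc')
Consecutive identical pairs: ['dd', 'cc', 'cc', 'cc']
Count: 4

4


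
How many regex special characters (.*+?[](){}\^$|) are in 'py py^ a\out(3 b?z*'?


Regex special characters are: . * + ? [ ] ( ) { } \ ^ $ |
Scanning 'py py^ a\out(3 b?z*':
  pos 5: '^' -> SPECIAL
  pos 8: '\' -> SPECIAL
  pos 12: '(' -> SPECIAL
  pos 16: '?' -> SPECIAL
  pos 18: '*' -> SPECIAL
Special chars found: ['^', '\\', '(', '?', '*']
Total: 5

5


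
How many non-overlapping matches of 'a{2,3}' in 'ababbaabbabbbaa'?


Pattern 'a{2,3}' matches between 2 and 3 consecutive a's (greedy).
String: 'ababbaabbabbbaa'
Finding runs of a's and applying greedy matching:
  Run at pos 0: 'a' (length 1)
  Run at pos 2: 'a' (length 1)
  Run at pos 5: 'aa' (length 2)
  Run at pos 9: 'a' (length 1)
  Run at pos 13: 'aa' (length 2)
Matches: ['aa', 'aa']
Count: 2

2


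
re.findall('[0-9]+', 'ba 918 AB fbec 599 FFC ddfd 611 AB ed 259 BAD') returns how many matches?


Pattern '[0-9]+' finds one or more digits.
Text: 'ba 918 AB fbec 599 FFC ddfd 611 AB ed 259 BAD'
Scanning for matches:
  Match 1: '918'
  Match 2: '599'
  Match 3: '611'
  Match 4: '259'
Total matches: 4

4


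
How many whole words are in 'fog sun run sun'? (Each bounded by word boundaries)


Word boundaries (\b) mark the start/end of each word.
Text: 'fog sun run sun'
Splitting by whitespace:
  Word 1: 'fog'
  Word 2: 'sun'
  Word 3: 'run'
  Word 4: 'sun'
Total whole words: 4

4


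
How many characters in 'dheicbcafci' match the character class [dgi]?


Character class [dgi] matches any of: {d, g, i}
Scanning string 'dheicbcafci' character by character:
  pos 0: 'd' -> MATCH
  pos 1: 'h' -> no
  pos 2: 'e' -> no
  pos 3: 'i' -> MATCH
  pos 4: 'c' -> no
  pos 5: 'b' -> no
  pos 6: 'c' -> no
  pos 7: 'a' -> no
  pos 8: 'f' -> no
  pos 9: 'c' -> no
  pos 10: 'i' -> MATCH
Total matches: 3

3


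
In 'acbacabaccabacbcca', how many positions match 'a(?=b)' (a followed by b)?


Lookahead 'a(?=b)' matches 'a' only when followed by 'b'.
String: 'acbacabaccabacbcca'
Checking each position where char is 'a':
  pos 0: 'a' -> no (next='c')
  pos 3: 'a' -> no (next='c')
  pos 5: 'a' -> MATCH (next='b')
  pos 7: 'a' -> no (next='c')
  pos 10: 'a' -> MATCH (next='b')
  pos 12: 'a' -> no (next='c')
Matching positions: [5, 10]
Count: 2

2


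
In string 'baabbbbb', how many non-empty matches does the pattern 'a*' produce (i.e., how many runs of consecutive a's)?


Pattern 'a*' matches zero or more a's. We want non-empty runs of consecutive a's.
String: 'baabbbbb'
Walking through the string to find runs of a's:
  Run 1: positions 1-2 -> 'aa'
Non-empty runs found: ['aa']
Count: 1

1


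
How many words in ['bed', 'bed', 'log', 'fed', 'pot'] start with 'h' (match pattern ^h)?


Pattern ^h anchors to start of word. Check which words begin with 'h':
  'bed' -> no
  'bed' -> no
  'log' -> no
  'fed' -> no
  'pot' -> no
Matching words: []
Count: 0

0


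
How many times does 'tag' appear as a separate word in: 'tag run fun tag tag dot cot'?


Scanning each word for exact match 'tag':
  Word 1: 'tag' -> MATCH
  Word 2: 'run' -> no
  Word 3: 'fun' -> no
  Word 4: 'tag' -> MATCH
  Word 5: 'tag' -> MATCH
  Word 6: 'dot' -> no
  Word 7: 'cot' -> no
Total matches: 3

3


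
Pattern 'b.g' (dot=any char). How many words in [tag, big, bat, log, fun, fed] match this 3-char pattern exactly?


Pattern 'b.g' means: starts with 'b', any single char, ends with 'g'.
Checking each word (must be exactly 3 chars):
  'tag' (len=3): no
  'big' (len=3): MATCH
  'bat' (len=3): no
  'log' (len=3): no
  'fun' (len=3): no
  'fed' (len=3): no
Matching words: ['big']
Total: 1

1


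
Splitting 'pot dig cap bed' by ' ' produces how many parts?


Splitting by ' ' breaks the string at each occurrence of the separator.
Text: 'pot dig cap bed'
Parts after split:
  Part 1: 'pot'
  Part 2: 'dig'
  Part 3: 'cap'
  Part 4: 'bed'
Total parts: 4

4


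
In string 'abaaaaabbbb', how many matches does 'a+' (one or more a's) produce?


Pattern 'a+' matches one or more consecutive a's.
String: 'abaaaaabbbb'
Scanning for runs of a:
  Match 1: 'a' (length 1)
  Match 2: 'aaaaa' (length 5)
Total matches: 2

2


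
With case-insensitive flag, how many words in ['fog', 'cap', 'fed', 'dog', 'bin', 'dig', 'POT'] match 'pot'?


Case-insensitive matching: compare each word's lowercase form to 'pot'.
  'fog' -> lower='fog' -> no
  'cap' -> lower='cap' -> no
  'fed' -> lower='fed' -> no
  'dog' -> lower='dog' -> no
  'bin' -> lower='bin' -> no
  'dig' -> lower='dig' -> no
  'POT' -> lower='pot' -> MATCH
Matches: ['POT']
Count: 1

1


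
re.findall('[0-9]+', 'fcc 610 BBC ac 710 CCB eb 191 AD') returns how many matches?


Pattern '[0-9]+' finds one or more digits.
Text: 'fcc 610 BBC ac 710 CCB eb 191 AD'
Scanning for matches:
  Match 1: '610'
  Match 2: '710'
  Match 3: '191'
Total matches: 3

3


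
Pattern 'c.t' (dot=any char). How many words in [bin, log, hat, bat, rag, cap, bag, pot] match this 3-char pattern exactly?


Pattern 'c.t' means: starts with 'c', any single char, ends with 't'.
Checking each word (must be exactly 3 chars):
  'bin' (len=3): no
  'log' (len=3): no
  'hat' (len=3): no
  'bat' (len=3): no
  'rag' (len=3): no
  'cap' (len=3): no
  'bag' (len=3): no
  'pot' (len=3): no
Matching words: []
Total: 0

0


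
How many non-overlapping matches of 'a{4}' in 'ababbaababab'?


Pattern 'a{4}' matches exactly 4 consecutive a's (greedy, non-overlapping).
String: 'ababbaababab'
Scanning for runs of a's:
  Run at pos 0: 'a' (length 1) -> 0 match(es)
  Run at pos 2: 'a' (length 1) -> 0 match(es)
  Run at pos 5: 'aa' (length 2) -> 0 match(es)
  Run at pos 8: 'a' (length 1) -> 0 match(es)
  Run at pos 10: 'a' (length 1) -> 0 match(es)
Matches found: []
Total: 0

0


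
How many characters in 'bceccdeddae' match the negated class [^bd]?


Negated class [^bd] matches any char NOT in {b, d}
Scanning 'bceccdeddae':
  pos 0: 'b' -> no (excluded)
  pos 1: 'c' -> MATCH
  pos 2: 'e' -> MATCH
  pos 3: 'c' -> MATCH
  pos 4: 'c' -> MATCH
  pos 5: 'd' -> no (excluded)
  pos 6: 'e' -> MATCH
  pos 7: 'd' -> no (excluded)
  pos 8: 'd' -> no (excluded)
  pos 9: 'a' -> MATCH
  pos 10: 'e' -> MATCH
Total matches: 7

7


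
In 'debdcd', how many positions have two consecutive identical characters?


Looking for consecutive identical characters in 'debdcd':
  pos 0-1: 'd' vs 'e' -> different
  pos 1-2: 'e' vs 'b' -> different
  pos 2-3: 'b' vs 'd' -> different
  pos 3-4: 'd' vs 'c' -> different
  pos 4-5: 'c' vs 'd' -> different
Consecutive identical pairs: []
Count: 0

0


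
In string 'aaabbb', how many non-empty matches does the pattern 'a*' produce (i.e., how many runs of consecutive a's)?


Pattern 'a*' matches zero or more a's. We want non-empty runs of consecutive a's.
String: 'aaabbb'
Walking through the string to find runs of a's:
  Run 1: positions 0-2 -> 'aaa'
Non-empty runs found: ['aaa']
Count: 1

1


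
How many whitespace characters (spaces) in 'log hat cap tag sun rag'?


\s matches whitespace characters (spaces, tabs, etc.).
Text: 'log hat cap tag sun rag'
This text has 6 words separated by spaces.
Number of spaces = number of words - 1 = 6 - 1 = 5

5


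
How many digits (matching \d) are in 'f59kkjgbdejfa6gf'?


\d matches any digit 0-9.
Scanning 'f59kkjgbdejfa6gf':
  pos 1: '5' -> DIGIT
  pos 2: '9' -> DIGIT
  pos 13: '6' -> DIGIT
Digits found: ['5', '9', '6']
Total: 3

3


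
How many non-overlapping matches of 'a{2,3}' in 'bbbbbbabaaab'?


Pattern 'a{2,3}' matches between 2 and 3 consecutive a's (greedy).
String: 'bbbbbbabaaab'
Finding runs of a's and applying greedy matching:
  Run at pos 6: 'a' (length 1)
  Run at pos 8: 'aaa' (length 3)
Matches: ['aaa']
Count: 1

1


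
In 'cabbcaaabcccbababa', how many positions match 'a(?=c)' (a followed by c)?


Lookahead 'a(?=c)' matches 'a' only when followed by 'c'.
String: 'cabbcaaabcccbababa'
Checking each position where char is 'a':
  pos 1: 'a' -> no (next='b')
  pos 5: 'a' -> no (next='a')
  pos 6: 'a' -> no (next='a')
  pos 7: 'a' -> no (next='b')
  pos 13: 'a' -> no (next='b')
  pos 15: 'a' -> no (next='b')
Matching positions: []
Count: 0

0


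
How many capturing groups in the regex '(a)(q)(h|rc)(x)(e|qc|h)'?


To count capturing groups, count each '(' that starts a group.
Pattern: '(a)(q)(h|rc)(x)(e|qc|h)'
Walking through the pattern:
  Position 0: '(' -> group #1
  Position 3: '(' -> group #2
  Position 6: '(' -> group #3
  Position 12: '(' -> group #4
  Position 15: '(' -> group #5
Total capturing groups: 5

5


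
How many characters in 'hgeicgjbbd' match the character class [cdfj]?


Character class [cdfj] matches any of: {c, d, f, j}
Scanning string 'hgeicgjbbd' character by character:
  pos 0: 'h' -> no
  pos 1: 'g' -> no
  pos 2: 'e' -> no
  pos 3: 'i' -> no
  pos 4: 'c' -> MATCH
  pos 5: 'g' -> no
  pos 6: 'j' -> MATCH
  pos 7: 'b' -> no
  pos 8: 'b' -> no
  pos 9: 'd' -> MATCH
Total matches: 3

3


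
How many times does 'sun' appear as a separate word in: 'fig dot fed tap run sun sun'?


Scanning each word for exact match 'sun':
  Word 1: 'fig' -> no
  Word 2: 'dot' -> no
  Word 3: 'fed' -> no
  Word 4: 'tap' -> no
  Word 5: 'run' -> no
  Word 6: 'sun' -> MATCH
  Word 7: 'sun' -> MATCH
Total matches: 2

2


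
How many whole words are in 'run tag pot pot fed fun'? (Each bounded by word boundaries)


Word boundaries (\b) mark the start/end of each word.
Text: 'run tag pot pot fed fun'
Splitting by whitespace:
  Word 1: 'run'
  Word 2: 'tag'
  Word 3: 'pot'
  Word 4: 'pot'
  Word 5: 'fed'
  Word 6: 'fun'
Total whole words: 6

6
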